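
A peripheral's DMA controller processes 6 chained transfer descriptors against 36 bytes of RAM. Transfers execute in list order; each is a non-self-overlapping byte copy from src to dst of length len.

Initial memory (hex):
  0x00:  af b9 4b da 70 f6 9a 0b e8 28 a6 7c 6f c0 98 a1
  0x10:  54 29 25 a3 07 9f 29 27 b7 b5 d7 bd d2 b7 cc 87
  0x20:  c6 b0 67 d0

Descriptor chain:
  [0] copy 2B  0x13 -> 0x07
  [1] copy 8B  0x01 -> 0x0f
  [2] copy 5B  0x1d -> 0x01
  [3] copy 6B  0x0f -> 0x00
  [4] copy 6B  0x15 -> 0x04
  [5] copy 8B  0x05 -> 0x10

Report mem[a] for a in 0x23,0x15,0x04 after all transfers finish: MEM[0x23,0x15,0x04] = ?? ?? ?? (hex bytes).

  after D0: wrote 2B at 0x07 = a307
  after D1: wrote 8B at 0x0f = b94bda70f69aa307
  after D2: wrote 5B at 0x01 = b7cc87c6b0
  after D3: wrote 6B at 0x00 = b94bda70f69a
  after D4: wrote 6B at 0x04 = a30727b7b5d7
  after D5: wrote 8B at 0x10 = 0727b7b5d7a67c6f
query mem[0x23]=0xd0, mem[0x15]=0xa6, mem[0x04]=0xa3

MEM[0x23,0x15,0x04] = d0 a6 a3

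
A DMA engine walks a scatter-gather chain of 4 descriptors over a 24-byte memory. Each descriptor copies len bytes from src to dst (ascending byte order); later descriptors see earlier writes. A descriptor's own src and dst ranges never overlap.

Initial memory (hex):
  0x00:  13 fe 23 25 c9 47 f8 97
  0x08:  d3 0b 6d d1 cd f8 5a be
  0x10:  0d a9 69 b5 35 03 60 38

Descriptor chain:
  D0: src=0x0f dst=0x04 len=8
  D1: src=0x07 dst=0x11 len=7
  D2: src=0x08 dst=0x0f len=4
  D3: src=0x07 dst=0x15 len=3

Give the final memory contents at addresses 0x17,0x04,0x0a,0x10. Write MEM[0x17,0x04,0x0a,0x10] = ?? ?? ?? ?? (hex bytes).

[0] 0x0f->0x04 len=8 : be 0d a9 69 b5 35 03 60
[1] 0x07->0x11 len=7 : 69 b5 35 03 60 cd f8
[2] 0x08->0x0f len=4 : b5 35 03 60
[3] 0x07->0x15 len=3 : 69 b5 35
query mem[0x17]=0x35, mem[0x04]=0xbe, mem[0x0a]=0x03, mem[0x10]=0x35

MEM[0x17,0x04,0x0a,0x10] = 35 be 03 35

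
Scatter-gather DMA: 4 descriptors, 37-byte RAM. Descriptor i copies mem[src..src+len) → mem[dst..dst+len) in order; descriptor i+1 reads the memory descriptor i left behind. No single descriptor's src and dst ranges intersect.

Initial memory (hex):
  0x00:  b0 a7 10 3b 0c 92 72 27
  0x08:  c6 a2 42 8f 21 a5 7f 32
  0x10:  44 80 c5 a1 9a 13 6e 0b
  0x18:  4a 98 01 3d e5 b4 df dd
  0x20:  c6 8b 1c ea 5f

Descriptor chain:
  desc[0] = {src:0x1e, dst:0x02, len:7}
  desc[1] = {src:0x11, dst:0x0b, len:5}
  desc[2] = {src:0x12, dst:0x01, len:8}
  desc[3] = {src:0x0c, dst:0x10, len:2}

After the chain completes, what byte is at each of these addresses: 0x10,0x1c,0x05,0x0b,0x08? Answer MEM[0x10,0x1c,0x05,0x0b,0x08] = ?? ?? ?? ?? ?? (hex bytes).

  after D0: wrote 7B at 0x02 = dfddc68b1cea5f
  after D1: wrote 5B at 0x0b = 80c5a19a13
  after D2: wrote 8B at 0x01 = c5a19a136e0b4a98
  after D3: wrote 2B at 0x10 = c5a1
query mem[0x10]=0xc5, mem[0x1c]=0xe5, mem[0x05]=0x6e, mem[0x0b]=0x80, mem[0x08]=0x98

MEM[0x10,0x1c,0x05,0x0b,0x08] = c5 e5 6e 80 98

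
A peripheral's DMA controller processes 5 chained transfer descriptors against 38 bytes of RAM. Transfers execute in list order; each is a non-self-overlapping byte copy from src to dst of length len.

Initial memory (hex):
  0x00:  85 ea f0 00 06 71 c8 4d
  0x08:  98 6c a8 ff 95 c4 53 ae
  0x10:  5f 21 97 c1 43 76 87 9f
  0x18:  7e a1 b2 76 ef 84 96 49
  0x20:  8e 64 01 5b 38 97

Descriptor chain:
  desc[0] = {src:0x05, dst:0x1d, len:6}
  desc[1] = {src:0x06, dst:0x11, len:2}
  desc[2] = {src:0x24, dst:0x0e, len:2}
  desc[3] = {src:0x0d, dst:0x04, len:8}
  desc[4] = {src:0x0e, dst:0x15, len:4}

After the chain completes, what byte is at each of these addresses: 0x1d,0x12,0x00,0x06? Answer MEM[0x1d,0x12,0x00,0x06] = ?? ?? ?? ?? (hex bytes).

MEM[0x1d,0x12,0x00,0x06] = 71 4d 85 97

  after D0: wrote 6B at 0x1d = 71c84d986ca8
  after D1: wrote 2B at 0x11 = c84d
  after D2: wrote 2B at 0x0e = 3897
  after D3: wrote 8B at 0x04 = c438975fc84dc143
  after D4: wrote 4B at 0x15 = 38975fc8
query mem[0x1d]=0x71, mem[0x12]=0x4d, mem[0x00]=0x85, mem[0x06]=0x97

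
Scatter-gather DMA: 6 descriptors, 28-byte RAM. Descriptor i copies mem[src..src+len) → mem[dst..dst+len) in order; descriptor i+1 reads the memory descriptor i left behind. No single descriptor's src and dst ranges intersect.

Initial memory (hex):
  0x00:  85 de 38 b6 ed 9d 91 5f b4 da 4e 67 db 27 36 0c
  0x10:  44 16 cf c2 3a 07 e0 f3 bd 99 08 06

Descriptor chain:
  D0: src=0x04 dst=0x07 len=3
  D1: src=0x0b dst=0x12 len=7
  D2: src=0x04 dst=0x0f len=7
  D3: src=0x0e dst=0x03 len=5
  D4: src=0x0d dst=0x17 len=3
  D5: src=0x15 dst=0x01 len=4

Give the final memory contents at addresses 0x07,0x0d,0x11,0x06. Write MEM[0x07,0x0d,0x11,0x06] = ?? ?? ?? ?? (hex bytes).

[0] 0x04->0x07 len=3 : ed 9d 91
[1] 0x0b->0x12 len=7 : 67 db 27 36 0c 44 16
[2] 0x04->0x0f len=7 : ed 9d 91 ed 9d 91 4e
[3] 0x0e->0x03 len=5 : 36 ed 9d 91 ed
[4] 0x0d->0x17 len=3 : 27 36 ed
[5] 0x15->0x01 len=4 : 4e 0c 27 36
query mem[0x07]=0xed, mem[0x0d]=0x27, mem[0x11]=0x91, mem[0x06]=0x91

MEM[0x07,0x0d,0x11,0x06] = ed 27 91 91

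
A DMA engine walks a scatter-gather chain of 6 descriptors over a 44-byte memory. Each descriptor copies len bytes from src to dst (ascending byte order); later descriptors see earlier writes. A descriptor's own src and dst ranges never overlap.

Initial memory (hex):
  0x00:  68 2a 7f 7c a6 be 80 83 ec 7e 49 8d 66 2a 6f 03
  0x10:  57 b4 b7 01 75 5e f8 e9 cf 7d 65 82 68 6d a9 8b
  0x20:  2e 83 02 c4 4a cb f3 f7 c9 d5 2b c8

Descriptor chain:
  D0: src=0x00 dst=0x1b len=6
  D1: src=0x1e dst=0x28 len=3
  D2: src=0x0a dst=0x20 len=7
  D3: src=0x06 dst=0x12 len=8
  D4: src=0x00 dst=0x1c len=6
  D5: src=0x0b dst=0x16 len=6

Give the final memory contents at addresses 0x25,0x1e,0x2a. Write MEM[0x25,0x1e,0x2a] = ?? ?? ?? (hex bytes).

MEM[0x25,0x1e,0x2a] = 03 7f be

[0] 0x00->0x1b len=6 : 68 2a 7f 7c a6 be
[1] 0x1e->0x28 len=3 : 7c a6 be
[2] 0x0a->0x20 len=7 : 49 8d 66 2a 6f 03 57
[3] 0x06->0x12 len=8 : 80 83 ec 7e 49 8d 66 2a
[4] 0x00->0x1c len=6 : 68 2a 7f 7c a6 be
[5] 0x0b->0x16 len=6 : 8d 66 2a 6f 03 57
query mem[0x25]=0x03, mem[0x1e]=0x7f, mem[0x2a]=0xbe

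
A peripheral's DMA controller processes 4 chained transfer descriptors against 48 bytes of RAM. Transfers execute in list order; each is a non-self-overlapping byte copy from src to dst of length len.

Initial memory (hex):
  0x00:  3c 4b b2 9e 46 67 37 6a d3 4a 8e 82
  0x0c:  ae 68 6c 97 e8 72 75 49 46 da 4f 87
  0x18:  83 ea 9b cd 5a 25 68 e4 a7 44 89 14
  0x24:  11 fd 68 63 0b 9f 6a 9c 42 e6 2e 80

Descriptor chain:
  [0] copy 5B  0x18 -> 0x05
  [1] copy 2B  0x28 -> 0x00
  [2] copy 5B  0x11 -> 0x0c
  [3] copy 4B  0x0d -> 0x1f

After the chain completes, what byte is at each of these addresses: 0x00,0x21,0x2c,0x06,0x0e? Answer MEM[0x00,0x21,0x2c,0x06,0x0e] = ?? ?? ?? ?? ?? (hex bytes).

#0 dst[0x05+5] := {0x83,0xea,0x9b,0xcd,0x5a}
#1 dst[0x00+2] := {0x0b,0x9f}
#2 dst[0x0c+5] := {0x72,0x75,0x49,0x46,0xda}
#3 dst[0x1f+4] := {0x75,0x49,0x46,0xda}
query mem[0x00]=0x0b, mem[0x21]=0x46, mem[0x2c]=0x42, mem[0x06]=0xea, mem[0x0e]=0x49

MEM[0x00,0x21,0x2c,0x06,0x0e] = 0b 46 42 ea 49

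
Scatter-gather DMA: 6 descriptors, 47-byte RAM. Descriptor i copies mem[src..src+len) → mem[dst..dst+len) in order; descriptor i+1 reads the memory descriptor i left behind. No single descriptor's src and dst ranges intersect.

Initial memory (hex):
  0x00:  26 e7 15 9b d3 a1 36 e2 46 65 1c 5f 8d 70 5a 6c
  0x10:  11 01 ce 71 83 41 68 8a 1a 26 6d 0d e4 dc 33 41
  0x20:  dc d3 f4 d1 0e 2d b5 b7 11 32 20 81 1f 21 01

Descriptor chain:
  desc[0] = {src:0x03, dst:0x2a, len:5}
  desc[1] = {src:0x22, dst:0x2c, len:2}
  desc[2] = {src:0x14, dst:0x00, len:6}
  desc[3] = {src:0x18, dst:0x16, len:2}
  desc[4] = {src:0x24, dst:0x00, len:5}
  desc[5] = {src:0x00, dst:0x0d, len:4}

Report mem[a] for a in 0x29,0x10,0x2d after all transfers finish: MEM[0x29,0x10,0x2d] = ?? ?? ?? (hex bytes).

MEM[0x29,0x10,0x2d] = 32 b7 d1

D0: mem[0x2a..0x2e] <- [9b d3 a1 36 e2]
D1: mem[0x2c..0x2d] <- [f4 d1]
D2: mem[0x00..0x05] <- [83 41 68 8a 1a 26]
D3: mem[0x16..0x17] <- [1a 26]
D4: mem[0x00..0x04] <- [0e 2d b5 b7 11]
D5: mem[0x0d..0x10] <- [0e 2d b5 b7]
query mem[0x29]=0x32, mem[0x10]=0xb7, mem[0x2d]=0xd1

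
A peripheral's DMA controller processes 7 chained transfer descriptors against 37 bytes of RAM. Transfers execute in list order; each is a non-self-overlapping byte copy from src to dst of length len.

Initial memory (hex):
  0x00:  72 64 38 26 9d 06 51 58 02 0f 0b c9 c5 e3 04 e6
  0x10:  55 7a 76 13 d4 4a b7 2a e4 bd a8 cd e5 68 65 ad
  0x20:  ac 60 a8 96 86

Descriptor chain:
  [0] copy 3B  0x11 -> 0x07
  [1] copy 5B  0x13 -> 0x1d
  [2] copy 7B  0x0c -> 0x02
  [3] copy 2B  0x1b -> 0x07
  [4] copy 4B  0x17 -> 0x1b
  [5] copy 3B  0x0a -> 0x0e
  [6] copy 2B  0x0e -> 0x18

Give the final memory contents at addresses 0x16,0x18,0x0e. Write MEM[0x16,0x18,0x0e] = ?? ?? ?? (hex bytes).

#0 dst[0x07+3] := {0x7a,0x76,0x13}
#1 dst[0x1d+5] := {0x13,0xd4,0x4a,0xb7,0x2a}
#2 dst[0x02+7] := {0xc5,0xe3,0x04,0xe6,0x55,0x7a,0x76}
#3 dst[0x07+2] := {0xcd,0xe5}
#4 dst[0x1b+4] := {0x2a,0xe4,0xbd,0xa8}
#5 dst[0x0e+3] := {0x0b,0xc9,0xc5}
#6 dst[0x18+2] := {0x0b,0xc9}
query mem[0x16]=0xb7, mem[0x18]=0x0b, mem[0x0e]=0x0b

MEM[0x16,0x18,0x0e] = b7 0b 0b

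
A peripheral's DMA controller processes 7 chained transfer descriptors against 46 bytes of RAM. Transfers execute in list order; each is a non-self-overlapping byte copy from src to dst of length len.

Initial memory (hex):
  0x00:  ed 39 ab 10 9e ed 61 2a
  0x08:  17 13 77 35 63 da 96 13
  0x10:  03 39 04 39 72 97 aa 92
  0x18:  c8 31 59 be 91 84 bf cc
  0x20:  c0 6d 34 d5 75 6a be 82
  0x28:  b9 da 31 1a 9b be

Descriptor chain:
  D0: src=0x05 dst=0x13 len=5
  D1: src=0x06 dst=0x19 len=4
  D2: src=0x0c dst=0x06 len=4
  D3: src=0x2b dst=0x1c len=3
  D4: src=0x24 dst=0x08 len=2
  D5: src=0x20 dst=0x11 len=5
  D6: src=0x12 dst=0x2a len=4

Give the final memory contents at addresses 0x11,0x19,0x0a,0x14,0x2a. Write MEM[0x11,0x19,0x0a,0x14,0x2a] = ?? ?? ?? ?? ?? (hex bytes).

MEM[0x11,0x19,0x0a,0x14,0x2a] = c0 61 77 d5 6d

#0 dst[0x13+5] := {0xed,0x61,0x2a,0x17,0x13}
#1 dst[0x19+4] := {0x61,0x2a,0x17,0x13}
#2 dst[0x06+4] := {0x63,0xda,0x96,0x13}
#3 dst[0x1c+3] := {0x1a,0x9b,0xbe}
#4 dst[0x08+2] := {0x75,0x6a}
#5 dst[0x11+5] := {0xc0,0x6d,0x34,0xd5,0x75}
#6 dst[0x2a+4] := {0x6d,0x34,0xd5,0x75}
query mem[0x11]=0xc0, mem[0x19]=0x61, mem[0x0a]=0x77, mem[0x14]=0xd5, mem[0x2a]=0x6d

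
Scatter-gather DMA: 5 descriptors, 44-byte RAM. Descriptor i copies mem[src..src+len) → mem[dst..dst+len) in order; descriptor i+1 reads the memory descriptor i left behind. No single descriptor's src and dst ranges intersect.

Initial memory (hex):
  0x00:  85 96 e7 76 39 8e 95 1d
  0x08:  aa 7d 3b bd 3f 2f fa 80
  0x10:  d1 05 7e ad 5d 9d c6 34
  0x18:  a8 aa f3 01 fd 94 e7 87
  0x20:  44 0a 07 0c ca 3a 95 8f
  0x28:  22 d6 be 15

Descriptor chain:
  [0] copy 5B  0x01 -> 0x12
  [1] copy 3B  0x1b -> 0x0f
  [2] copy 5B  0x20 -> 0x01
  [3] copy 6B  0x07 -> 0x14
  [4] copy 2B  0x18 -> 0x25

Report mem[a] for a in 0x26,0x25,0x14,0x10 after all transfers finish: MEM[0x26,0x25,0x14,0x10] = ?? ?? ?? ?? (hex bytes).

MEM[0x26,0x25,0x14,0x10] = 3f bd 1d fd

D0: mem[0x12..0x16] <- [96 e7 76 39 8e]
D1: mem[0x0f..0x11] <- [01 fd 94]
D2: mem[0x01..0x05] <- [44 0a 07 0c ca]
D3: mem[0x14..0x19] <- [1d aa 7d 3b bd 3f]
D4: mem[0x25..0x26] <- [bd 3f]
query mem[0x26]=0x3f, mem[0x25]=0xbd, mem[0x14]=0x1d, mem[0x10]=0xfd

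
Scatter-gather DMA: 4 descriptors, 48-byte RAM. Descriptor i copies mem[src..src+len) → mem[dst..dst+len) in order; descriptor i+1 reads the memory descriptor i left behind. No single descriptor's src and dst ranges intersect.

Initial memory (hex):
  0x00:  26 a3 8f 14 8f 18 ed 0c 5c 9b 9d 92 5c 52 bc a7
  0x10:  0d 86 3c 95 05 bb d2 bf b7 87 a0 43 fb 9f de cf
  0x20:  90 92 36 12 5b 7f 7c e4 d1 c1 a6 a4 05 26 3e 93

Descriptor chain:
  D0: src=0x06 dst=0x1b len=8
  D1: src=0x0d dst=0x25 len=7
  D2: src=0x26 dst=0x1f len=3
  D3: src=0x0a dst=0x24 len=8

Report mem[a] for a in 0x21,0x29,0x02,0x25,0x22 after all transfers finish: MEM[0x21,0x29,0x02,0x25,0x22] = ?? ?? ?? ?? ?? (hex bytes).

MEM[0x21,0x29,0x02,0x25,0x22] = 0d a7 8f 92 52

D0: mem[0x1b..0x22] <- [ed 0c 5c 9b 9d 92 5c 52]
D1: mem[0x25..0x2b] <- [52 bc a7 0d 86 3c 95]
D2: mem[0x1f..0x21] <- [bc a7 0d]
D3: mem[0x24..0x2b] <- [9d 92 5c 52 bc a7 0d 86]
query mem[0x21]=0x0d, mem[0x29]=0xa7, mem[0x02]=0x8f, mem[0x25]=0x92, mem[0x22]=0x52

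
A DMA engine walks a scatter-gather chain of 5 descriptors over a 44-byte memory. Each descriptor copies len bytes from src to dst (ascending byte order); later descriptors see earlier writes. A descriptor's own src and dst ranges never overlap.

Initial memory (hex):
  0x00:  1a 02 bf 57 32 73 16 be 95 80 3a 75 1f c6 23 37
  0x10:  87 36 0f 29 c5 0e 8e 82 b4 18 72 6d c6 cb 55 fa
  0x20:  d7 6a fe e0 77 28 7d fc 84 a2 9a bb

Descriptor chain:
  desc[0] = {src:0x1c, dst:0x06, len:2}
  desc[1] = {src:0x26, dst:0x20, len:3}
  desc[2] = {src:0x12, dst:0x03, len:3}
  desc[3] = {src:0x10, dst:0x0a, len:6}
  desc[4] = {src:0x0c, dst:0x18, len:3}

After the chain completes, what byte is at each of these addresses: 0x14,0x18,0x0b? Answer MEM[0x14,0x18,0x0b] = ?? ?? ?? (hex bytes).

[0] 0x1c->0x06 len=2 : c6 cb
[1] 0x26->0x20 len=3 : 7d fc 84
[2] 0x12->0x03 len=3 : 0f 29 c5
[3] 0x10->0x0a len=6 : 87 36 0f 29 c5 0e
[4] 0x0c->0x18 len=3 : 0f 29 c5
query mem[0x14]=0xc5, mem[0x18]=0x0f, mem[0x0b]=0x36

MEM[0x14,0x18,0x0b] = c5 0f 36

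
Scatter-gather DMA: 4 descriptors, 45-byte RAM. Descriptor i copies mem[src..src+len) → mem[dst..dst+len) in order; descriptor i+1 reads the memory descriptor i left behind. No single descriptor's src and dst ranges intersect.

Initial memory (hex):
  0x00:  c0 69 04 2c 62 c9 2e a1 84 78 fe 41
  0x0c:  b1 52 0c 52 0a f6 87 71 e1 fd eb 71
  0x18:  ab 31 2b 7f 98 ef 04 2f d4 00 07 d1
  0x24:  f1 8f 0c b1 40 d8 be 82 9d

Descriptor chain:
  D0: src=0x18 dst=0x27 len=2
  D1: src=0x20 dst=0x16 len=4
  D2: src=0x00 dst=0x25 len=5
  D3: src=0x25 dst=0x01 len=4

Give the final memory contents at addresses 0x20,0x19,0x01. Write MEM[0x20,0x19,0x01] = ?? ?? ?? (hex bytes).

#0 dst[0x27+2] := {0xab,0x31}
#1 dst[0x16+4] := {0xd4,0x00,0x07,0xd1}
#2 dst[0x25+5] := {0xc0,0x69,0x04,0x2c,0x62}
#3 dst[0x01+4] := {0xc0,0x69,0x04,0x2c}
query mem[0x20]=0xd4, mem[0x19]=0xd1, mem[0x01]=0xc0

MEM[0x20,0x19,0x01] = d4 d1 c0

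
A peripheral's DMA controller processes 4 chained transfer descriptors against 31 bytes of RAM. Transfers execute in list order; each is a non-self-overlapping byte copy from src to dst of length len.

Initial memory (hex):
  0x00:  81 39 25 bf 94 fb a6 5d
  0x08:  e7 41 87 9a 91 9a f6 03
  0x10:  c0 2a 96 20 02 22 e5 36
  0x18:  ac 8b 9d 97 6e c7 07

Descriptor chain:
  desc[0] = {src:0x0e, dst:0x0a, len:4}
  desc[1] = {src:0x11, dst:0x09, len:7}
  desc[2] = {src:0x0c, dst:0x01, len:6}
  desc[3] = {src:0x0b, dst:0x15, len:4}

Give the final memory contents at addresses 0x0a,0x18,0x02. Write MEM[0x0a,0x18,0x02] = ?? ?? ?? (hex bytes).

MEM[0x0a,0x18,0x02] = 96 e5 22

[0] 0x0e->0x0a len=4 : f6 03 c0 2a
[1] 0x11->0x09 len=7 : 2a 96 20 02 22 e5 36
[2] 0x0c->0x01 len=6 : 02 22 e5 36 c0 2a
[3] 0x0b->0x15 len=4 : 20 02 22 e5
query mem[0x0a]=0x96, mem[0x18]=0xe5, mem[0x02]=0x22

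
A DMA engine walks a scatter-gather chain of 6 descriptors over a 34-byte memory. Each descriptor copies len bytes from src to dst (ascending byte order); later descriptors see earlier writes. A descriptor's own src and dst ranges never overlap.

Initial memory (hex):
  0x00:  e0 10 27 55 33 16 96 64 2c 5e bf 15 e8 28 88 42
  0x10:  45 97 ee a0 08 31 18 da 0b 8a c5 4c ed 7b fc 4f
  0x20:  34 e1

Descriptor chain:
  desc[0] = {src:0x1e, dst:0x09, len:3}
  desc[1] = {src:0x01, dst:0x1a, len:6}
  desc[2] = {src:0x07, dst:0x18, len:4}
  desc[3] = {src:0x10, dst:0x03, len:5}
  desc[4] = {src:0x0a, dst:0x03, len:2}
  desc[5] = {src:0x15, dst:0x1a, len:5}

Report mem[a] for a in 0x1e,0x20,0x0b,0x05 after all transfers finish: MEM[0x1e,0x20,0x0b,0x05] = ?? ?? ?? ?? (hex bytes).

MEM[0x1e,0x20,0x0b,0x05] = 2c 34 34 ee

#0 dst[0x09+3] := {0xfc,0x4f,0x34}
#1 dst[0x1a+6] := {0x10,0x27,0x55,0x33,0x16,0x96}
#2 dst[0x18+4] := {0x64,0x2c,0xfc,0x4f}
#3 dst[0x03+5] := {0x45,0x97,0xee,0xa0,0x08}
#4 dst[0x03+2] := {0x4f,0x34}
#5 dst[0x1a+5] := {0x31,0x18,0xda,0x64,0x2c}
query mem[0x1e]=0x2c, mem[0x20]=0x34, mem[0x0b]=0x34, mem[0x05]=0xee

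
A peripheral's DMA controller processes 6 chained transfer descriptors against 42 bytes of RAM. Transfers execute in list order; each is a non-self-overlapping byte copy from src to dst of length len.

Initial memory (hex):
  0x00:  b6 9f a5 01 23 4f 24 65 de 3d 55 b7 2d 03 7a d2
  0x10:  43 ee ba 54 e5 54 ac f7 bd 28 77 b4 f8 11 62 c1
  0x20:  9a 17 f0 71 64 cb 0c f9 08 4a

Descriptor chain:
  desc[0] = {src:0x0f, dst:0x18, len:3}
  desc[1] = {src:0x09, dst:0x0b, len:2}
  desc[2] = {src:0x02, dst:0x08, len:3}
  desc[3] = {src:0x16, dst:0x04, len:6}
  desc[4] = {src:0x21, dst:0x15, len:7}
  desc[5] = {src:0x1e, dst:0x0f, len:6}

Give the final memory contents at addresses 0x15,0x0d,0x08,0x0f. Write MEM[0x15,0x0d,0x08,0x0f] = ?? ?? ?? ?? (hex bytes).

D0: mem[0x18..0x1a] <- [d2 43 ee]
D1: mem[0x0b..0x0c] <- [3d 55]
D2: mem[0x08..0x0a] <- [a5 01 23]
D3: mem[0x04..0x09] <- [ac f7 d2 43 ee b4]
D4: mem[0x15..0x1b] <- [17 f0 71 64 cb 0c f9]
D5: mem[0x0f..0x14] <- [62 c1 9a 17 f0 71]
query mem[0x15]=0x17, mem[0x0d]=0x03, mem[0x08]=0xee, mem[0x0f]=0x62

MEM[0x15,0x0d,0x08,0x0f] = 17 03 ee 62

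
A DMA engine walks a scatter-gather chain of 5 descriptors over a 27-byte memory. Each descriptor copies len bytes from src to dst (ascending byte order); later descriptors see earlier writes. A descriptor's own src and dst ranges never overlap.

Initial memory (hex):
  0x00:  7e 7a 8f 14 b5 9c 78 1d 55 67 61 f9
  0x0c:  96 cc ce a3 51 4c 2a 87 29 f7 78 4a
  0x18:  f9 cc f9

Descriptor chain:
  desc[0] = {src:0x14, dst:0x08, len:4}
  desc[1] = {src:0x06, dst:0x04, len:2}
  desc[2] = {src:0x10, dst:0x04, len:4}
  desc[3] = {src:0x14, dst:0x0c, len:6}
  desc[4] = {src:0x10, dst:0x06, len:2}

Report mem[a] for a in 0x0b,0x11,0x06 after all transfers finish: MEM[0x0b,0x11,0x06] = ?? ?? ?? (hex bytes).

MEM[0x0b,0x11,0x06] = 4a cc f9

D0: mem[0x08..0x0b] <- [29 f7 78 4a]
D1: mem[0x04..0x05] <- [78 1d]
D2: mem[0x04..0x07] <- [51 4c 2a 87]
D3: mem[0x0c..0x11] <- [29 f7 78 4a f9 cc]
D4: mem[0x06..0x07] <- [f9 cc]
query mem[0x0b]=0x4a, mem[0x11]=0xcc, mem[0x06]=0xf9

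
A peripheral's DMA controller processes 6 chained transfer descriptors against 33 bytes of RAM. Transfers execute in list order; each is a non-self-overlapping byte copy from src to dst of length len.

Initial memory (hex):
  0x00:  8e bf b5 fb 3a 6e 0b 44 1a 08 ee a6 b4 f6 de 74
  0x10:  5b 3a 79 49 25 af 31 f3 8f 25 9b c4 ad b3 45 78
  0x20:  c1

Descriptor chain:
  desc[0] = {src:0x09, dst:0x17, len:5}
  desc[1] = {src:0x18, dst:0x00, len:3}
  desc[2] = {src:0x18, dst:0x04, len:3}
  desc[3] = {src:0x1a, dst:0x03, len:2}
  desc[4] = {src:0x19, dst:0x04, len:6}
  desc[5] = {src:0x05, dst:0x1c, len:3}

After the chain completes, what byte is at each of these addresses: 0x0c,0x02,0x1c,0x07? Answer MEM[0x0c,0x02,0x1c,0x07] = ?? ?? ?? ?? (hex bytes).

#0 dst[0x17+5] := {0x08,0xee,0xa6,0xb4,0xf6}
#1 dst[0x00+3] := {0xee,0xa6,0xb4}
#2 dst[0x04+3] := {0xee,0xa6,0xb4}
#3 dst[0x03+2] := {0xb4,0xf6}
#4 dst[0x04+6] := {0xa6,0xb4,0xf6,0xad,0xb3,0x45}
#5 dst[0x1c+3] := {0xb4,0xf6,0xad}
query mem[0x0c]=0xb4, mem[0x02]=0xb4, mem[0x1c]=0xb4, mem[0x07]=0xad

MEM[0x0c,0x02,0x1c,0x07] = b4 b4 b4 ad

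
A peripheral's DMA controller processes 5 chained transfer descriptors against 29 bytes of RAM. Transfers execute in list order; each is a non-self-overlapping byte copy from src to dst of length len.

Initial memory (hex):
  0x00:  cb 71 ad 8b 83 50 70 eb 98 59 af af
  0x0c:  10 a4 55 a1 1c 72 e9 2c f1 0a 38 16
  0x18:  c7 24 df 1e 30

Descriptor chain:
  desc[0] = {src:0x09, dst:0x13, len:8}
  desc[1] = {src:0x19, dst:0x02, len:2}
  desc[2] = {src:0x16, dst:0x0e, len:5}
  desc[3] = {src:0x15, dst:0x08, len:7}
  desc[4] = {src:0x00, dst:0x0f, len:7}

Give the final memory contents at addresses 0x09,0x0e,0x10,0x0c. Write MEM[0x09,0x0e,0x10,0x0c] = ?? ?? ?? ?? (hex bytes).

D0: mem[0x13..0x1a] <- [59 af af 10 a4 55 a1 1c]
D1: mem[0x02..0x03] <- [a1 1c]
D2: mem[0x0e..0x12] <- [10 a4 55 a1 1c]
D3: mem[0x08..0x0e] <- [af 10 a4 55 a1 1c 1e]
D4: mem[0x0f..0x15] <- [cb 71 a1 1c 83 50 70]
query mem[0x09]=0x10, mem[0x0e]=0x1e, mem[0x10]=0x71, mem[0x0c]=0xa1

MEM[0x09,0x0e,0x10,0x0c] = 10 1e 71 a1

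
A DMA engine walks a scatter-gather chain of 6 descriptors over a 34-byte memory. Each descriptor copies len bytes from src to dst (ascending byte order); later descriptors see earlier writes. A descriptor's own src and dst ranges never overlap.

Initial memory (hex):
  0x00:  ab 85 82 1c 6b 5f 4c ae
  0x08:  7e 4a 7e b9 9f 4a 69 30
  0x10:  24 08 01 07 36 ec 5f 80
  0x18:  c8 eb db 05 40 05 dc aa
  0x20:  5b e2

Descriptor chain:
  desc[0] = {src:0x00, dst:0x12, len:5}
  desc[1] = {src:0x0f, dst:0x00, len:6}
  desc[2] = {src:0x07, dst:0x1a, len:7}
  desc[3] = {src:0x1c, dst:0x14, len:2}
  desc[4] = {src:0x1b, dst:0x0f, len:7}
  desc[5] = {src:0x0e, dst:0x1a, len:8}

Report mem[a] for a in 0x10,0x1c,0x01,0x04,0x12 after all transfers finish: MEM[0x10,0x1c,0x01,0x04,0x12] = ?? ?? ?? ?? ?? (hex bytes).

MEM[0x10,0x1c,0x01,0x04,0x12] = 4a 4a 24 85 b9

  after D0: wrote 5B at 0x12 = ab85821c6b
  after D1: wrote 6B at 0x00 = 302408ab8582
  after D2: wrote 7B at 0x1a = ae7e4a7eb99f4a
  after D3: wrote 2B at 0x14 = 4a7e
  after D4: wrote 7B at 0x0f = 7e4a7eb99f4ae2
  after D5: wrote 8B at 0x1a = 697e4a7eb99f4ae2
query mem[0x10]=0x4a, mem[0x1c]=0x4a, mem[0x01]=0x24, mem[0x04]=0x85, mem[0x12]=0xb9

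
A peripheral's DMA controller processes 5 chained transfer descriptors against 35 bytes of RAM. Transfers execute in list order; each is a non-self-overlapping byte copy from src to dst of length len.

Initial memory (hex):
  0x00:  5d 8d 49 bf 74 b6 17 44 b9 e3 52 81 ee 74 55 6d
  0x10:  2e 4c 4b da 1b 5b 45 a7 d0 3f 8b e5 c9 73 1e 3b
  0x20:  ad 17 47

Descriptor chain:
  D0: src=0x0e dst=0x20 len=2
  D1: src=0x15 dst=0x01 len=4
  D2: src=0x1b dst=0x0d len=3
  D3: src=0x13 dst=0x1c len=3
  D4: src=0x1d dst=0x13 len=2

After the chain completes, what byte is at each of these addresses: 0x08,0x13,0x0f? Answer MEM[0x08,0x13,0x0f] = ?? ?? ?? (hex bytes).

[0] 0x0e->0x20 len=2 : 55 6d
[1] 0x15->0x01 len=4 : 5b 45 a7 d0
[2] 0x1b->0x0d len=3 : e5 c9 73
[3] 0x13->0x1c len=3 : da 1b 5b
[4] 0x1d->0x13 len=2 : 1b 5b
query mem[0x08]=0xb9, mem[0x13]=0x1b, mem[0x0f]=0x73

MEM[0x08,0x13,0x0f] = b9 1b 73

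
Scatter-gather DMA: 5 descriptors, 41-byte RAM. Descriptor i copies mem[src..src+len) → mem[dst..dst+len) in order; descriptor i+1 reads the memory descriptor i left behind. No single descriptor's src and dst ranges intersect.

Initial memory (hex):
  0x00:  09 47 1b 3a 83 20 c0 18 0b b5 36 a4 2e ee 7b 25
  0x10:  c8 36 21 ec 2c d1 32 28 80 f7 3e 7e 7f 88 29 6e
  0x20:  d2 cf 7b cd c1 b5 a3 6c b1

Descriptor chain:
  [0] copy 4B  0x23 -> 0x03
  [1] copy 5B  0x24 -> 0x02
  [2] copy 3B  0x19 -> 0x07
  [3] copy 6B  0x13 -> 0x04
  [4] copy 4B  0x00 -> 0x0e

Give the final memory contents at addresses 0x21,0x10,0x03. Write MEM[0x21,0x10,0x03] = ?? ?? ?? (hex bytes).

MEM[0x21,0x10,0x03] = cf c1 b5

D0: mem[0x03..0x06] <- [cd c1 b5 a3]
D1: mem[0x02..0x06] <- [c1 b5 a3 6c b1]
D2: mem[0x07..0x09] <- [f7 3e 7e]
D3: mem[0x04..0x09] <- [ec 2c d1 32 28 80]
D4: mem[0x0e..0x11] <- [09 47 c1 b5]
query mem[0x21]=0xcf, mem[0x10]=0xc1, mem[0x03]=0xb5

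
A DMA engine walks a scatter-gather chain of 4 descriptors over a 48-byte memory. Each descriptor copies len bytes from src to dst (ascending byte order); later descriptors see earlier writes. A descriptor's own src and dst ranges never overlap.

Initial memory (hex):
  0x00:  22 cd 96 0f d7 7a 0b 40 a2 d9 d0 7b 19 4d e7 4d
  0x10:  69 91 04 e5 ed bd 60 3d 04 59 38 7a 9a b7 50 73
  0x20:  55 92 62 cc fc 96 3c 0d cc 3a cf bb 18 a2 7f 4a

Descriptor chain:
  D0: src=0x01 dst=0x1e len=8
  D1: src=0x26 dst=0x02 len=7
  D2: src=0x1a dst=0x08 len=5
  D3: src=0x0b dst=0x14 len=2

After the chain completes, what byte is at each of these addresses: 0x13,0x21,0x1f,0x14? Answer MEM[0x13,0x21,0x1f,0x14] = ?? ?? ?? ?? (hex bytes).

D0: mem[0x1e..0x25] <- [cd 96 0f d7 7a 0b 40 a2]
D1: mem[0x02..0x08] <- [3c 0d cc 3a cf bb 18]
D2: mem[0x08..0x0c] <- [38 7a 9a b7 cd]
D3: mem[0x14..0x15] <- [b7 cd]
query mem[0x13]=0xe5, mem[0x21]=0xd7, mem[0x1f]=0x96, mem[0x14]=0xb7

MEM[0x13,0x21,0x1f,0x14] = e5 d7 96 b7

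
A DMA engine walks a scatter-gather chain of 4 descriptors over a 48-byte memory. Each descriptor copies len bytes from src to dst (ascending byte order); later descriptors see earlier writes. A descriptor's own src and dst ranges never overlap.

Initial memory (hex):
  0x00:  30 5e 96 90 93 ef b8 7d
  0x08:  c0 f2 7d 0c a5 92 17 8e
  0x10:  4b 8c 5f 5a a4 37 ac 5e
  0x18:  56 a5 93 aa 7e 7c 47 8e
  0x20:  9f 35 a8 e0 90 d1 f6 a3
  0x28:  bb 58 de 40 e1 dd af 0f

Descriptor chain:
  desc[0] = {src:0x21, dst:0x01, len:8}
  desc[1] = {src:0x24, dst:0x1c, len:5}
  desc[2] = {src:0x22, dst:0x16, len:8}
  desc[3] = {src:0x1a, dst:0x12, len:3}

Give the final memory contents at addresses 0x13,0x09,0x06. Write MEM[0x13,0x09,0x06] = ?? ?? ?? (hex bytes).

  after D0: wrote 8B at 0x01 = 35a8e090d1f6a3bb
  after D1: wrote 5B at 0x1c = 90d1f6a3bb
  after D2: wrote 8B at 0x16 = a8e090d1f6a3bb58
  after D3: wrote 3B at 0x12 = f6a3bb
query mem[0x13]=0xa3, mem[0x09]=0xf2, mem[0x06]=0xf6

MEM[0x13,0x09,0x06] = a3 f2 f6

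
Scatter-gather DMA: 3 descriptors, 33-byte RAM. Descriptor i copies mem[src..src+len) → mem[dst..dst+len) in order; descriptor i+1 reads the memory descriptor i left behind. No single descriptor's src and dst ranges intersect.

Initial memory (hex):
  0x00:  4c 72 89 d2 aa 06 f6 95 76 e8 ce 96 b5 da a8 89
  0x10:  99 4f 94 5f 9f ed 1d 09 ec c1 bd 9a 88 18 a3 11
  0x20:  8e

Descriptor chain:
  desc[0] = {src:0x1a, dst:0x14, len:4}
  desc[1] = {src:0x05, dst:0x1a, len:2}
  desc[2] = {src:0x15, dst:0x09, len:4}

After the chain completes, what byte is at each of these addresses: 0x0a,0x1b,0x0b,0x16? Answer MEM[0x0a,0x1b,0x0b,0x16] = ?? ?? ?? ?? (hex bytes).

  after D0: wrote 4B at 0x14 = bd9a8818
  after D1: wrote 2B at 0x1a = 06f6
  after D2: wrote 4B at 0x09 = 9a8818ec
query mem[0x0a]=0x88, mem[0x1b]=0xf6, mem[0x0b]=0x18, mem[0x16]=0x88

MEM[0x0a,0x1b,0x0b,0x16] = 88 f6 18 88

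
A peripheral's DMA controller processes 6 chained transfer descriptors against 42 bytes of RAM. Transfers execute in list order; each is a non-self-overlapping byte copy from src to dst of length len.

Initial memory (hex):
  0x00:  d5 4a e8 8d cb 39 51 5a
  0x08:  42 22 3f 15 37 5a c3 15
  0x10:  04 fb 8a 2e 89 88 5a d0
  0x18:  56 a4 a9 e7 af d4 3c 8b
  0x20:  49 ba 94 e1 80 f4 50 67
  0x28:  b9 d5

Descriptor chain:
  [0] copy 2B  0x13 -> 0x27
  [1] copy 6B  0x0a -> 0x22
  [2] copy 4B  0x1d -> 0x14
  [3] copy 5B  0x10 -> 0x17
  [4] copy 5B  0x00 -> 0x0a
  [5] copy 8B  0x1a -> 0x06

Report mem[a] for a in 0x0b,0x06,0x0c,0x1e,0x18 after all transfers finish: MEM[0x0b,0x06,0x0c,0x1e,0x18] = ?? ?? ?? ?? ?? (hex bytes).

#0 dst[0x27+2] := {0x2e,0x89}
#1 dst[0x22+6] := {0x3f,0x15,0x37,0x5a,0xc3,0x15}
#2 dst[0x14+4] := {0xd4,0x3c,0x8b,0x49}
#3 dst[0x17+5] := {0x04,0xfb,0x8a,0x2e,0xd4}
#4 dst[0x0a+5] := {0xd5,0x4a,0xe8,0x8d,0xcb}
#5 dst[0x06+8] := {0x2e,0xd4,0xaf,0xd4,0x3c,0x8b,0x49,0xba}
query mem[0x0b]=0x8b, mem[0x06]=0x2e, mem[0x0c]=0x49, mem[0x1e]=0x3c, mem[0x18]=0xfb

MEM[0x0b,0x06,0x0c,0x1e,0x18] = 8b 2e 49 3c fb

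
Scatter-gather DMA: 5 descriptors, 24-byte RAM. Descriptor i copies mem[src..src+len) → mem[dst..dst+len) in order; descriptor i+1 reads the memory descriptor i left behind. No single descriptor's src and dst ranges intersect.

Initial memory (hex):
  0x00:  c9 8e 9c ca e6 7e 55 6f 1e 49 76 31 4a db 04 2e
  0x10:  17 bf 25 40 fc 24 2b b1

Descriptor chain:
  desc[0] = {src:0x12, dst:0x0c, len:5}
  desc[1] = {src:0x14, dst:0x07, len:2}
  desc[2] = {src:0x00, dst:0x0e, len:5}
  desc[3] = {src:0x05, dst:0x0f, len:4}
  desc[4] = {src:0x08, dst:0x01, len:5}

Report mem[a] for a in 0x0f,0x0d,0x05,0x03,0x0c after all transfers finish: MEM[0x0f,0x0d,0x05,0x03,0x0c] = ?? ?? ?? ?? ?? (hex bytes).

MEM[0x0f,0x0d,0x05,0x03,0x0c] = 7e 40 25 76 25

D0: mem[0x0c..0x10] <- [25 40 fc 24 2b]
D1: mem[0x07..0x08] <- [fc 24]
D2: mem[0x0e..0x12] <- [c9 8e 9c ca e6]
D3: mem[0x0f..0x12] <- [7e 55 fc 24]
D4: mem[0x01..0x05] <- [24 49 76 31 25]
query mem[0x0f]=0x7e, mem[0x0d]=0x40, mem[0x05]=0x25, mem[0x03]=0x76, mem[0x0c]=0x25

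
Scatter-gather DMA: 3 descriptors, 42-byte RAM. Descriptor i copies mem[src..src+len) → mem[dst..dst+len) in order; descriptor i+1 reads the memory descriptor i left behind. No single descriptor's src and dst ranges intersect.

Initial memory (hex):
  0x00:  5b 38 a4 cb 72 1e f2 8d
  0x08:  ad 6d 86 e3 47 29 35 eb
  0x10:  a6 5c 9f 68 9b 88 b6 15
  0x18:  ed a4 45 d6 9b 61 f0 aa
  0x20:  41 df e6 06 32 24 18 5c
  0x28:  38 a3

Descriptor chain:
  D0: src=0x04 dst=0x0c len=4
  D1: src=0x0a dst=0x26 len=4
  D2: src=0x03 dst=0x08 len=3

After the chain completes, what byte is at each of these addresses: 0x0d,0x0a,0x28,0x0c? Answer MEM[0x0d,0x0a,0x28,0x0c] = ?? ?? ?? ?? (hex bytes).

  after D0: wrote 4B at 0x0c = 721ef28d
  after D1: wrote 4B at 0x26 = 86e3721e
  after D2: wrote 3B at 0x08 = cb721e
query mem[0x0d]=0x1e, mem[0x0a]=0x1e, mem[0x28]=0x72, mem[0x0c]=0x72

MEM[0x0d,0x0a,0x28,0x0c] = 1e 1e 72 72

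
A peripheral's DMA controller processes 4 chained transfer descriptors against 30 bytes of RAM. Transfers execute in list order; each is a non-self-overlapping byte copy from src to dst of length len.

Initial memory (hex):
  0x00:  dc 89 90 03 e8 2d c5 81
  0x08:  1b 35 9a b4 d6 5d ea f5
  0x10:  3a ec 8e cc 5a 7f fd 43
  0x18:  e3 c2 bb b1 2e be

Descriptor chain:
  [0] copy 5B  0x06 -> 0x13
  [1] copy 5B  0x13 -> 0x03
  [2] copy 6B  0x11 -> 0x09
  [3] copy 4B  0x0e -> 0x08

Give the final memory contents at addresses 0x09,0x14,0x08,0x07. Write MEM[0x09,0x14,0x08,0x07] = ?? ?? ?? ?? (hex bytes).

MEM[0x09,0x14,0x08,0x07] = f5 81 35 9a

[0] 0x06->0x13 len=5 : c5 81 1b 35 9a
[1] 0x13->0x03 len=5 : c5 81 1b 35 9a
[2] 0x11->0x09 len=6 : ec 8e c5 81 1b 35
[3] 0x0e->0x08 len=4 : 35 f5 3a ec
query mem[0x09]=0xf5, mem[0x14]=0x81, mem[0x08]=0x35, mem[0x07]=0x9a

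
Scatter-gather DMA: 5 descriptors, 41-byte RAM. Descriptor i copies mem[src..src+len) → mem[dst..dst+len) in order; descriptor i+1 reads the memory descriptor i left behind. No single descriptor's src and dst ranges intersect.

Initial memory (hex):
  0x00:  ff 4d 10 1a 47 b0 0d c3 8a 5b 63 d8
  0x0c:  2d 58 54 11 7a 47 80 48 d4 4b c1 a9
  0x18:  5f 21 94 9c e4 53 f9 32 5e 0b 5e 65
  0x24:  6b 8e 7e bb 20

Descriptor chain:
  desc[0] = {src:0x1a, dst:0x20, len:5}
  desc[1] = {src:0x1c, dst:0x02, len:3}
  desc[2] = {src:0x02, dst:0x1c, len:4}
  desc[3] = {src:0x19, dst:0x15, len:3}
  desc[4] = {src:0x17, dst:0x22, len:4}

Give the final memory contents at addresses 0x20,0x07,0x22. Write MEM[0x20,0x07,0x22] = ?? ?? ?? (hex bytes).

MEM[0x20,0x07,0x22] = 94 c3 9c

[0] 0x1a->0x20 len=5 : 94 9c e4 53 f9
[1] 0x1c->0x02 len=3 : e4 53 f9
[2] 0x02->0x1c len=4 : e4 53 f9 b0
[3] 0x19->0x15 len=3 : 21 94 9c
[4] 0x17->0x22 len=4 : 9c 5f 21 94
query mem[0x20]=0x94, mem[0x07]=0xc3, mem[0x22]=0x9c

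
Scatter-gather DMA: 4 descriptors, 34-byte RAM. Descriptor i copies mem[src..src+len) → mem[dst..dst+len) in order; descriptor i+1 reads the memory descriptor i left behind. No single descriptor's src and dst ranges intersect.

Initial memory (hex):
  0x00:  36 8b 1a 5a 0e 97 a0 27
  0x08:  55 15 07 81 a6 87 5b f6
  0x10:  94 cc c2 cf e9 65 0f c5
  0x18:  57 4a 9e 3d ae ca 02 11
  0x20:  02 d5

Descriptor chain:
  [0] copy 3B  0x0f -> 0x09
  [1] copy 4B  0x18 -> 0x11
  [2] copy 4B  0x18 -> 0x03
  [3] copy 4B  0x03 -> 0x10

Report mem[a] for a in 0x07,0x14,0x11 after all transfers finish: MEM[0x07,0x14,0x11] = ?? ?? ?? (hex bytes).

MEM[0x07,0x14,0x11] = 27 3d 4a

  after D0: wrote 3B at 0x09 = f694cc
  after D1: wrote 4B at 0x11 = 574a9e3d
  after D2: wrote 4B at 0x03 = 574a9e3d
  after D3: wrote 4B at 0x10 = 574a9e3d
query mem[0x07]=0x27, mem[0x14]=0x3d, mem[0x11]=0x4a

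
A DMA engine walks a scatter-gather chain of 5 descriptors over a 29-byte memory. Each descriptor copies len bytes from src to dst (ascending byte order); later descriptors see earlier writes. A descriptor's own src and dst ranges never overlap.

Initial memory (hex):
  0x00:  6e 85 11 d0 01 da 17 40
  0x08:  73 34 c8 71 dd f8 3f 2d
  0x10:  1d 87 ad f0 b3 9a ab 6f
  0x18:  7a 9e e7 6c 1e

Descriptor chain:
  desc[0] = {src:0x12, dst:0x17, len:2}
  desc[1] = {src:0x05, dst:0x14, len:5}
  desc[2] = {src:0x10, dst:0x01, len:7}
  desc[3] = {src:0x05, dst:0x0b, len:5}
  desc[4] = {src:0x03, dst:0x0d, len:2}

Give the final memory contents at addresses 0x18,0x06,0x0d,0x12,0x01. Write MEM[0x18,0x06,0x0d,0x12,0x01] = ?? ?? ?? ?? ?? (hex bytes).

#0 dst[0x17+2] := {0xad,0xf0}
#1 dst[0x14+5] := {0xda,0x17,0x40,0x73,0x34}
#2 dst[0x01+7] := {0x1d,0x87,0xad,0xf0,0xda,0x17,0x40}
#3 dst[0x0b+5] := {0xda,0x17,0x40,0x73,0x34}
#4 dst[0x0d+2] := {0xad,0xf0}
query mem[0x18]=0x34, mem[0x06]=0x17, mem[0x0d]=0xad, mem[0x12]=0xad, mem[0x01]=0x1d

MEM[0x18,0x06,0x0d,0x12,0x01] = 34 17 ad ad 1d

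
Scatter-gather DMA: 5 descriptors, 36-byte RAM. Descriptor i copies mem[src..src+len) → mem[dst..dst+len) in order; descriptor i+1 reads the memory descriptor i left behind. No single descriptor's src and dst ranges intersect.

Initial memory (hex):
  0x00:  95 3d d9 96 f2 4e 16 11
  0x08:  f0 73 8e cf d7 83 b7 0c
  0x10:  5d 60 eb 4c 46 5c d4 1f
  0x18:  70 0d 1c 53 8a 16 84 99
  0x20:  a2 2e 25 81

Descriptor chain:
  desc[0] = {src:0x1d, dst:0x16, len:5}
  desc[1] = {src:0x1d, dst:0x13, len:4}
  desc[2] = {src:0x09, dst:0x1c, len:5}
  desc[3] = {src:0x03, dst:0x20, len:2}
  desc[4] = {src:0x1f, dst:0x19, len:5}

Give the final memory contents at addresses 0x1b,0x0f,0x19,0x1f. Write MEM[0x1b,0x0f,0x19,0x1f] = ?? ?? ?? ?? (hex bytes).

#0 dst[0x16+5] := {0x16,0x84,0x99,0xa2,0x2e}
#1 dst[0x13+4] := {0x16,0x84,0x99,0xa2}
#2 dst[0x1c+5] := {0x73,0x8e,0xcf,0xd7,0x83}
#3 dst[0x20+2] := {0x96,0xf2}
#4 dst[0x19+5] := {0xd7,0x96,0xf2,0x25,0x81}
query mem[0x1b]=0xf2, mem[0x0f]=0x0c, mem[0x19]=0xd7, mem[0x1f]=0xd7

MEM[0x1b,0x0f,0x19,0x1f] = f2 0c d7 d7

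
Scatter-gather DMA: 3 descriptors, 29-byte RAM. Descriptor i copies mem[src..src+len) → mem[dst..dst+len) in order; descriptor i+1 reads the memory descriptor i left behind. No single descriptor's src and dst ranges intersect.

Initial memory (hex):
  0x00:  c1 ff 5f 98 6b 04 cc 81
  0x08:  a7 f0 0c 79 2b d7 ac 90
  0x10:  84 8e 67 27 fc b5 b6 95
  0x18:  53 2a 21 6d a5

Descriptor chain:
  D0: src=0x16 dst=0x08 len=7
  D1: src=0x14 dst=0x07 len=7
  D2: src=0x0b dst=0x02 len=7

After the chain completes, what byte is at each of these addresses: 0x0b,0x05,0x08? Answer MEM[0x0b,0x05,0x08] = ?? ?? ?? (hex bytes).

  after D0: wrote 7B at 0x08 = b695532a216da5
  after D1: wrote 7B at 0x07 = fcb5b695532a21
  after D2: wrote 7B at 0x02 = 532a21a590848e
query mem[0x0b]=0x53, mem[0x05]=0xa5, mem[0x08]=0x8e

MEM[0x0b,0x05,0x08] = 53 a5 8e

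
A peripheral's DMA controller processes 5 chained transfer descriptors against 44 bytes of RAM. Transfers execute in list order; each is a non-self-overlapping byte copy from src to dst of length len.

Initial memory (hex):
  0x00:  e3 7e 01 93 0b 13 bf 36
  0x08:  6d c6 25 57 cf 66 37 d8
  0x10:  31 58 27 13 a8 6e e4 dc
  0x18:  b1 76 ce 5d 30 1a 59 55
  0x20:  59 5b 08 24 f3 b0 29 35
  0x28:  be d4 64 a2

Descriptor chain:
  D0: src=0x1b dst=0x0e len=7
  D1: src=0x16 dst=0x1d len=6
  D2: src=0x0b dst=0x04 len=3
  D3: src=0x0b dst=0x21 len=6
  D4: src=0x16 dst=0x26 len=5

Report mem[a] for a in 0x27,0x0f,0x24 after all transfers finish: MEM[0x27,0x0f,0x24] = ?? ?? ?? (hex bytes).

[0] 0x1b->0x0e len=7 : 5d 30 1a 59 55 59 5b
[1] 0x16->0x1d len=6 : e4 dc b1 76 ce 5d
[2] 0x0b->0x04 len=3 : 57 cf 66
[3] 0x0b->0x21 len=6 : 57 cf 66 5d 30 1a
[4] 0x16->0x26 len=5 : e4 dc b1 76 ce
query mem[0x27]=0xdc, mem[0x0f]=0x30, mem[0x24]=0x5d

MEM[0x27,0x0f,0x24] = dc 30 5d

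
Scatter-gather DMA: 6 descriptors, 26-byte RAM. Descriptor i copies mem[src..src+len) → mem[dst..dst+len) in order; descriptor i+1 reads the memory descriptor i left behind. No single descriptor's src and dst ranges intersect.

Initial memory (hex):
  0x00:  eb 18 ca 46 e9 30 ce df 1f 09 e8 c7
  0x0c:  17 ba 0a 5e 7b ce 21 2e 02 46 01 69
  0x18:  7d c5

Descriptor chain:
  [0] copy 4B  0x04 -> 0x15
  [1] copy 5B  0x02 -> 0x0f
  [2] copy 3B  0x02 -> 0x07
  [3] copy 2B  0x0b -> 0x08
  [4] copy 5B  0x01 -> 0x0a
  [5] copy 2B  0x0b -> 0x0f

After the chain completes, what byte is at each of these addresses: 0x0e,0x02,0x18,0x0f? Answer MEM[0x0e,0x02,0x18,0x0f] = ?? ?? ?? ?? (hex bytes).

MEM[0x0e,0x02,0x18,0x0f] = 30 ca df ca

[0] 0x04->0x15 len=4 : e9 30 ce df
[1] 0x02->0x0f len=5 : ca 46 e9 30 ce
[2] 0x02->0x07 len=3 : ca 46 e9
[3] 0x0b->0x08 len=2 : c7 17
[4] 0x01->0x0a len=5 : 18 ca 46 e9 30
[5] 0x0b->0x0f len=2 : ca 46
query mem[0x0e]=0x30, mem[0x02]=0xca, mem[0x18]=0xdf, mem[0x0f]=0xca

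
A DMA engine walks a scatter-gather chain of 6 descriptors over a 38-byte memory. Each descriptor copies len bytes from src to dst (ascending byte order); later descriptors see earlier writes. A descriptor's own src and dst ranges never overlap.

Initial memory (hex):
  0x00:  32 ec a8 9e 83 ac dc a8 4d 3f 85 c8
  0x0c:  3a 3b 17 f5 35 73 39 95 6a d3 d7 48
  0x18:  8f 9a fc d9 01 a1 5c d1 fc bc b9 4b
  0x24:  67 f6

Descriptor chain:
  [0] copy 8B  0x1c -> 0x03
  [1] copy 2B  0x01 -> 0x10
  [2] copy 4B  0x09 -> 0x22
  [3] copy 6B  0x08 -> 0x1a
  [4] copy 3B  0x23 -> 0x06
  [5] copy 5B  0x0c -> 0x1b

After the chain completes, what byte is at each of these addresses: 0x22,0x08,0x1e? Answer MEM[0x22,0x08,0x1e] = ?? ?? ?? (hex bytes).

#0 dst[0x03+8] := {0x01,0xa1,0x5c,0xd1,0xfc,0xbc,0xb9,0x4b}
#1 dst[0x10+2] := {0xec,0xa8}
#2 dst[0x22+4] := {0xb9,0x4b,0xc8,0x3a}
#3 dst[0x1a+6] := {0xbc,0xb9,0x4b,0xc8,0x3a,0x3b}
#4 dst[0x06+3] := {0x4b,0xc8,0x3a}
#5 dst[0x1b+5] := {0x3a,0x3b,0x17,0xf5,0xec}
query mem[0x22]=0xb9, mem[0x08]=0x3a, mem[0x1e]=0xf5

MEM[0x22,0x08,0x1e] = b9 3a f5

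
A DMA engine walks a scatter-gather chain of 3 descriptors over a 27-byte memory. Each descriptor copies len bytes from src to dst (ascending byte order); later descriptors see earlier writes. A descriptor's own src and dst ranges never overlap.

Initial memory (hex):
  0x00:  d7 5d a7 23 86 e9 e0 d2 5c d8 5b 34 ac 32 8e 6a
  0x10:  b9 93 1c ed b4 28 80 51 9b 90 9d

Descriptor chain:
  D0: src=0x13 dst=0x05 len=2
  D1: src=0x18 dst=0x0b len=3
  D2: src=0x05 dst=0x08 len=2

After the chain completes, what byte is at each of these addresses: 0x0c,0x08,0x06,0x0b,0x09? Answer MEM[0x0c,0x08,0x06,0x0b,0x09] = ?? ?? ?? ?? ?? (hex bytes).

MEM[0x0c,0x08,0x06,0x0b,0x09] = 90 ed b4 9b b4

D0: mem[0x05..0x06] <- [ed b4]
D1: mem[0x0b..0x0d] <- [9b 90 9d]
D2: mem[0x08..0x09] <- [ed b4]
query mem[0x0c]=0x90, mem[0x08]=0xed, mem[0x06]=0xb4, mem[0x0b]=0x9b, mem[0x09]=0xb4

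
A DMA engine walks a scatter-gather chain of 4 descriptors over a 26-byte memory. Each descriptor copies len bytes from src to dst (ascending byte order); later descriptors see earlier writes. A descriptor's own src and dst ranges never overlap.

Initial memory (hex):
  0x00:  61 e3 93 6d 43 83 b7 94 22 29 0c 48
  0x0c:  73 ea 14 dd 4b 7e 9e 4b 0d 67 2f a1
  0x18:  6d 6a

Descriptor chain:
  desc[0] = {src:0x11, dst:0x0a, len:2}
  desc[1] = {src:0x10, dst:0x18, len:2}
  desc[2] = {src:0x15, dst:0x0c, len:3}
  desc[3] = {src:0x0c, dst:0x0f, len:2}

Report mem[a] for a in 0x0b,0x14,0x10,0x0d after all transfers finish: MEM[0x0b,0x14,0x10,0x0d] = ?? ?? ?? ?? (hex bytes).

MEM[0x0b,0x14,0x10,0x0d] = 9e 0d 2f 2f

  after D0: wrote 2B at 0x0a = 7e9e
  after D1: wrote 2B at 0x18 = 4b7e
  after D2: wrote 3B at 0x0c = 672fa1
  after D3: wrote 2B at 0x0f = 672f
query mem[0x0b]=0x9e, mem[0x14]=0x0d, mem[0x10]=0x2f, mem[0x0d]=0x2f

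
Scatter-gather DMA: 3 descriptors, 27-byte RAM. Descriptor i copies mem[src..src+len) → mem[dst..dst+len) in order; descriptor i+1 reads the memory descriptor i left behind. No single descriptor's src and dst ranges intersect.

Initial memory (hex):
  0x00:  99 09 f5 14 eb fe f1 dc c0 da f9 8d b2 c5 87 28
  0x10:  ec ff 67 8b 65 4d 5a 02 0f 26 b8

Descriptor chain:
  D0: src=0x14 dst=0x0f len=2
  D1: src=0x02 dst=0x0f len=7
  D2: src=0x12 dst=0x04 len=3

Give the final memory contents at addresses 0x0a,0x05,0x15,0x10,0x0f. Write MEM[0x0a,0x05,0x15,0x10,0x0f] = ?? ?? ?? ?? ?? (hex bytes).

#0 dst[0x0f+2] := {0x65,0x4d}
#1 dst[0x0f+7] := {0xf5,0x14,0xeb,0xfe,0xf1,0xdc,0xc0}
#2 dst[0x04+3] := {0xfe,0xf1,0xdc}
query mem[0x0a]=0xf9, mem[0x05]=0xf1, mem[0x15]=0xc0, mem[0x10]=0x14, mem[0x0f]=0xf5

MEM[0x0a,0x05,0x15,0x10,0x0f] = f9 f1 c0 14 f5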